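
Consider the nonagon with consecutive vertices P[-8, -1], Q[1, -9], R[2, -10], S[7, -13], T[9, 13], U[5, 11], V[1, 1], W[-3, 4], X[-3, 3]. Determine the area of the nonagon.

Σ = (73) + (8) + (44) + (208) + (34) + (-6) + (7) + (3) + (27) = 398
Area = |Σ|/2 = 199.

199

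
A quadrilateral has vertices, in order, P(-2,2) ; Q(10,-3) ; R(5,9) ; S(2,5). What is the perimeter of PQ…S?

|PQ| = √((12)² + (-5)²) = √169 = 13
|QR| = √((-5)² + (12)²) = √169 = 13
|RS| = √((-3)² + (-4)²) = √25 = 5
|SP| = √((-4)² + (-3)²) = √25 = 5
Perimeter = 13 + 13 + 5 + 5 = 36.

36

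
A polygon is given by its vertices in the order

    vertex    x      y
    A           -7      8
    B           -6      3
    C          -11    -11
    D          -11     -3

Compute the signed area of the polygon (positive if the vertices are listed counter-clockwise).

-35.5

Σ = (27) + (99) + (-88) + (-109) = -71
Signed area = Σ/2 = -35.5 (negative ⇒ clockwise traversal).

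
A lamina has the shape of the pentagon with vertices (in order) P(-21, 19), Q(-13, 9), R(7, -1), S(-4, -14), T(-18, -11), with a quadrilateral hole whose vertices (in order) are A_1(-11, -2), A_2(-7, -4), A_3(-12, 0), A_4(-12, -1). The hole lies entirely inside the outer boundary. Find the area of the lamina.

Outer boundary:
P→Q: (-21)(9) − (-13)(19) = 58
Q→R: (-13)(-1) − (7)(9) = -50
R→S: (7)(-14) − (-4)(-1) = -102
S→T: (-4)(-11) − (-18)(-14) = -208
T→P: (-18)(19) − (-21)(-11) = -573
Σ = -875
Area = |Σ|/2 = 437.5.
Hole:
Apply the shoelace formula: 2A = Σ (x_i·y_{i+1} − x_{i+1}·y_i), indices taken mod 4.
Σ = (30) + (-48) + (12) + (13) = 7
Area = |Σ|/2 = 3.5.
Net area = 437.5 − 3.5 = 434.

434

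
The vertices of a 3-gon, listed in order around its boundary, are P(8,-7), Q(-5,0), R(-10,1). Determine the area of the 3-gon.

11

Σ = (-35) + (-5) + (62) = 22
Area = |Σ|/2 = 11.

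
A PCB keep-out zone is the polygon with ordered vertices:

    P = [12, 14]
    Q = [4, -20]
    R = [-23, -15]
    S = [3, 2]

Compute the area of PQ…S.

399.5

Σ = (-296) + (-520) + (-1) + (18) = -799
Area = |Σ|/2 = 399.5.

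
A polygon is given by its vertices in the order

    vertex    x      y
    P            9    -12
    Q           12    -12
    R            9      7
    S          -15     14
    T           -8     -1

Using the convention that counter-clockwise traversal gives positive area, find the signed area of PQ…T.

345.5

Cross-terms: 36, 192, 231, 127, 105  ⇒  Σ = 691
Signed area = Σ/2 = 345.5 (positive ⇒ counter-clockwise traversal).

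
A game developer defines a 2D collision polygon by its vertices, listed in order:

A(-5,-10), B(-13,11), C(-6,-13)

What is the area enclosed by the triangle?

22.5

Σ = (-185) + (235) + (-5) = 45
Area = |Σ|/2 = 22.5.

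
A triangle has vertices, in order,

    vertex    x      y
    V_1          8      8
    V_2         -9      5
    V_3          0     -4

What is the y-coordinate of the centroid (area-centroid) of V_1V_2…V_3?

3

Apply the shoelace (surveyor's) formula. First the cross-terms c_i = x_i·y_{i+1} − x_{i+1}·y_i:
  112, 36, 32  ⇒  2A = 180, A = 90.
Then Σ (y_i + y_{i+1})·c_i = 1620, so ȳ = 1620 / (6·90) = 3.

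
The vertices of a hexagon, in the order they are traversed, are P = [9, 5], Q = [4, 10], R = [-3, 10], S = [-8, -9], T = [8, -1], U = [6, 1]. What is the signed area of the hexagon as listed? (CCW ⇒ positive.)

Apply Gauss's area formula: 2A = Σ (x_i·y_{i+1} − x_{i+1}·y_i), indices taken mod 6.
P→Q: (9)(10) − (4)(5) = 70
Q→R: (4)(10) − (-3)(10) = 70
R→S: (-3)(-9) − (-8)(10) = 107
S→T: (-8)(-1) − (8)(-9) = 80
T→U: (8)(1) − (6)(-1) = 14
U→P: (6)(5) − (9)(1) = 21
Σ = 362
Signed area = Σ/2 = 181 (positive ⇒ counter-clockwise traversal).

181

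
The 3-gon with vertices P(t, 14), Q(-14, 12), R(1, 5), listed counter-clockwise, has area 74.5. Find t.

Write out the shoelace sum; only the two edges meeting at P involve t:
2·Area = [(1·14 − t·5) + (t·12 − (-14)·14)] + -82
       = 7·t + 128 = 149
⇒ t = 3.

3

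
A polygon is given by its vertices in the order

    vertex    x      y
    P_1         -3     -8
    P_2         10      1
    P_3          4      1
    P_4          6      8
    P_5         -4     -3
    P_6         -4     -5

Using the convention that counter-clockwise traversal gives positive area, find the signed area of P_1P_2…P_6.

Σ = (77) + (6) + (26) + (14) + (8) + (17) = 148
Signed area = Σ/2 = 74 (positive ⇒ counter-clockwise traversal).

74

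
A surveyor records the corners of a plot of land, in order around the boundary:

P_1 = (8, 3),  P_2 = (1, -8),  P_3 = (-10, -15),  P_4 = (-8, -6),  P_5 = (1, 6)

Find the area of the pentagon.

154.5

Apply the shoelace (surveyor's) formula: 2A = Σ (x_i·y_{i+1} − x_{i+1}·y_i), indices taken mod 5.
Σ = (-67) + (-95) + (-60) + (-42) + (-45) = -309
Area = |Σ|/2 = 154.5.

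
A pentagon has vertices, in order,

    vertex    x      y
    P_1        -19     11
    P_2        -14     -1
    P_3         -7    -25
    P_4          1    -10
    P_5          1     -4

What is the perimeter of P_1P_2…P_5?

86

|P_1P_2| = √((5)² + (-12)²) = √169 = 13
|P_2P_3| = √((7)² + (-24)²) = √625 = 25
|P_3P_4| = √((8)² + (15)²) = √289 = 17
|P_4P_5| = √((0)² + (6)²) = √36 = 6
|P_5P_1| = √((-20)² + (15)²) = √625 = 25
Perimeter = 13 + 25 + 17 + 6 + 25 = 86.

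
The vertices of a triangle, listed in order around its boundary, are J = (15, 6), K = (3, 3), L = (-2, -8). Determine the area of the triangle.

58.5

Σ = (27) + (-18) + (108) = 117
Area = |Σ|/2 = 58.5.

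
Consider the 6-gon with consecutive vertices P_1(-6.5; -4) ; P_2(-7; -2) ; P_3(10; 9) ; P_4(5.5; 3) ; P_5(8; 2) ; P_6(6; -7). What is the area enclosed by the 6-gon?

Σ = (-15) + (-43) + (-19.5) + (-13) + (-68) + (-69.5) = -228
Area = |Σ|/2 = 114.

114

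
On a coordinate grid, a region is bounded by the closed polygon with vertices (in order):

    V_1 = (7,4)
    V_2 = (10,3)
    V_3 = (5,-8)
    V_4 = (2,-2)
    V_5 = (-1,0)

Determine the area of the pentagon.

57

Apply Gauss's area formula: 2A = Σ (x_i·y_{i+1} − x_{i+1}·y_i), indices taken mod 5.
V_1→V_2: (7)(3) − (10)(4) = -19
V_2→V_3: (10)(-8) − (5)(3) = -95
V_3→V_4: (5)(-2) − (2)(-8) = 6
V_4→V_5: (2)(0) − (-1)(-2) = -2
V_5→V_1: (-1)(4) − (7)(0) = -4
Σ = -114
Area = |Σ|/2 = 57.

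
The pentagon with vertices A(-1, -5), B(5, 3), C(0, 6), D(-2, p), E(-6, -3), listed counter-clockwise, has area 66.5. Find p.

The doubled signed area Σ (x_i y_{i+1} − x_{i+1} y_i) is linear in p.
With p=0 it equals 97; the coefficient of p is 6 (from the two edges through D).
So 6·p + 97 = 2·66.5 = 133 ⇒ p = 6.

6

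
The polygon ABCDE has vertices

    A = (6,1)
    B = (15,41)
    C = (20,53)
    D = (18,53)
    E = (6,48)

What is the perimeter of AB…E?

|AB| = √((9)² + (40)²) = √1681 = 41
|BC| = √((5)² + (12)²) = √169 = 13
|CD| = √((-2)² + (0)²) = √4 = 2
|DE| = √((-12)² + (-5)²) = √169 = 13
|EA| = √((0)² + (-47)²) = √2209 = 47
Perimeter = 41 + 13 + 2 + 13 + 47 = 116.

116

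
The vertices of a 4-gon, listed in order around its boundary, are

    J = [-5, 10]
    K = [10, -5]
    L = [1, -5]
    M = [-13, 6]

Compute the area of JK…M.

139.5

Apply the surveyor's formula: 2A = Σ (x_i·y_{i+1} − x_{i+1}·y_i), indices taken mod 4.
Σ = (-75) + (-45) + (-59) + (-100) = -279
Area = |Σ|/2 = 139.5.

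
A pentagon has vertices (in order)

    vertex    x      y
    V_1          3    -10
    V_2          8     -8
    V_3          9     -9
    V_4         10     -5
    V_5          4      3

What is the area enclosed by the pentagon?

51

Apply the surveyor's formula: 2A = Σ (x_i·y_{i+1} − x_{i+1}·y_i), indices taken mod 5.
Σ = (56) + (0) + (45) + (50) + (-49) = 102
Area = |Σ|/2 = 51.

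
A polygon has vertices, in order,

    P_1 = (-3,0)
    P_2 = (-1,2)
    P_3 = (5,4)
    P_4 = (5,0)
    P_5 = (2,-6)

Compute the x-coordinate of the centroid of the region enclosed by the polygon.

53/33

Apply Gauss's area formula. First the cross-terms c_i = x_i·y_{i+1} − x_{i+1}·y_i:
  -6, -14, -20, -30, -18  ⇒  2A = -88, A = -44.
Then Σ (x_i + x_{i+1})·c_i = -424, so x̄ = -424 / (6·(-44)) = 53/33.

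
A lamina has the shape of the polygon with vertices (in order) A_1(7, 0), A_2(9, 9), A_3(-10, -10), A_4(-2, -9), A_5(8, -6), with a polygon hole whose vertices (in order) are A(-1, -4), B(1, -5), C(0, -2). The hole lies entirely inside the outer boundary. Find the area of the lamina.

127

Outer boundary:
Apply the surveyor's formula: 2A = Σ (x_i·y_{i+1} − x_{i+1}·y_i), indices taken mod 5.
Cross-terms: 63, 0, 70, 84, 42  ⇒  Σ = 259
Area = |Σ|/2 = 129.5.
Hole:
A→B: (-1)(-5) − (1)(-4) = 9
B→C: (1)(-2) − (0)(-5) = -2
C→A: (0)(-4) − (-1)(-2) = -2
Σ = 5
Area = |Σ|/2 = 2.5.
Net area = 129.5 − 2.5 = 127.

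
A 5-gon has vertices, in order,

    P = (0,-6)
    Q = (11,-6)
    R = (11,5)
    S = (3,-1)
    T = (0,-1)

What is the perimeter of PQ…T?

40

|PQ| = √((11)² + (0)²) = √121 = 11
|QR| = √((0)² + (11)²) = √121 = 11
|RS| = √((-8)² + (-6)²) = √100 = 10
|ST| = √((-3)² + (0)²) = √9 = 3
|TP| = √((0)² + (-5)²) = √25 = 5
Perimeter = 11 + 11 + 10 + 3 + 5 = 40.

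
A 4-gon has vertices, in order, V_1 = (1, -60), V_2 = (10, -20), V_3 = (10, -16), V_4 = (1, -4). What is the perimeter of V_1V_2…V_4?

116

|V_1V_2| = √((9)² + (40)²) = √1681 = 41
|V_2V_3| = √((0)² + (4)²) = √16 = 4
|V_3V_4| = √((-9)² + (12)²) = √225 = 15
|V_4V_1| = √((0)² + (-56)²) = √3136 = 56
Perimeter = 41 + 4 + 15 + 56 = 116.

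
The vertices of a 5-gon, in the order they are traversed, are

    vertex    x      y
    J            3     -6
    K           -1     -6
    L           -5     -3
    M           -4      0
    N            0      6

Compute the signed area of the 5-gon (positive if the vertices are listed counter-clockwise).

Apply Gauss's area formula: 2A = Σ (x_i·y_{i+1} − x_{i+1}·y_i), indices taken mod 5.
J→K: (3)(-6) − (-1)(-6) = -24
K→L: (-1)(-3) − (-5)(-6) = -27
L→M: (-5)(0) − (-4)(-3) = -12
M→N: (-4)(6) − (0)(0) = -24
N→J: (0)(-6) − (3)(6) = -18
Σ = -105
Signed area = Σ/2 = -52.5 (negative ⇒ clockwise traversal).

-52.5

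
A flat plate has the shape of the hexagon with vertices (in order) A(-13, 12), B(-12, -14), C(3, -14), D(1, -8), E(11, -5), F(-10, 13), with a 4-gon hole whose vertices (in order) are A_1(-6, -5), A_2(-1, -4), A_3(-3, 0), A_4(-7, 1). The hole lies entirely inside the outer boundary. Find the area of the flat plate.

Outer boundary:
Σ = (326) + (210) + (-10) + (83) + (93) + (49) = 751
Area = |Σ|/2 = 375.5.
Hole:
Apply the shoelace formula: 2A = Σ (x_i·y_{i+1} − x_{i+1}·y_i), indices taken mod 4.
Cross-terms: 19, -12, -3, 41  ⇒  Σ = 45
Area = |Σ|/2 = 22.5.
Net area = 375.5 − 22.5 = 353.

353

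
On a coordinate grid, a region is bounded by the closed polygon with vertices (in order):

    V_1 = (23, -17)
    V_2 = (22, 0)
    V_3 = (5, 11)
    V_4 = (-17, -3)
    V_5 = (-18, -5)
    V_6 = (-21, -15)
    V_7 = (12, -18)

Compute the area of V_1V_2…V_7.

Σ = (374) + (242) + (172) + (31) + (165) + (558) + (210) = 1752
Area = |Σ|/2 = 876.

876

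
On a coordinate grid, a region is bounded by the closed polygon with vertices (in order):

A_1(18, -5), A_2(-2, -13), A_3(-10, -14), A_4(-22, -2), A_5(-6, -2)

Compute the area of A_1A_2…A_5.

268

A_1→A_2: (18)(-13) − (-2)(-5) = -244
A_2→A_3: (-2)(-14) − (-10)(-13) = -102
A_3→A_4: (-10)(-2) − (-22)(-14) = -288
A_4→A_5: (-22)(-2) − (-6)(-2) = 32
A_5→A_1: (-6)(-5) − (18)(-2) = 66
Σ = -536
Area = |Σ|/2 = 268.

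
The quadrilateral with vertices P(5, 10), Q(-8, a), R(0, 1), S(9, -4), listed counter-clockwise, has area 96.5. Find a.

4

The doubled signed area Σ (x_i y_{i+1} − x_{i+1} y_i) is linear in a.
With a=0 it equals 173; the coefficient of a is 5 (from the two edges through Q).
So 5·a + 173 = 2·96.5 = 193 ⇒ a = 4.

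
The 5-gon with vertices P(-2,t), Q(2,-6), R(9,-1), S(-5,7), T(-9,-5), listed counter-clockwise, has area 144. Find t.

-8

The doubled signed area Σ (x_i y_{i+1} − x_{i+1} y_i) is linear in t.
With t=0 it equals 200; the coefficient of t is -11 (from the two edges through P).
So -11·t + 200 = 2·144 = 288 ⇒ t = -8.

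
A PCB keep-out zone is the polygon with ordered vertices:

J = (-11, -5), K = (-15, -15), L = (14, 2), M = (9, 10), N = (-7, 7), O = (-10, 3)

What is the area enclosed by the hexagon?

328.5

Apply the shoelace formula: 2A = Σ (x_i·y_{i+1} − x_{i+1}·y_i), indices taken mod 6.
Cross-terms: 90, 180, 122, 133, 49, 83  ⇒  Σ = 657
Area = |Σ|/2 = 328.5.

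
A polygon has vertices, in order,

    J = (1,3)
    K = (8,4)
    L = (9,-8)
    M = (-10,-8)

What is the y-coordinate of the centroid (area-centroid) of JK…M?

-467/147

Apply the shoelace formula. First the cross-terms c_i = x_i·y_{i+1} − x_{i+1}·y_i:
  -20, -100, -152, -22  ⇒  2A = -294, A = -147.
Then Σ (y_i + y_{i+1})·c_i = 2802, so ȳ = 2802 / (6·(-147)) = -467/147.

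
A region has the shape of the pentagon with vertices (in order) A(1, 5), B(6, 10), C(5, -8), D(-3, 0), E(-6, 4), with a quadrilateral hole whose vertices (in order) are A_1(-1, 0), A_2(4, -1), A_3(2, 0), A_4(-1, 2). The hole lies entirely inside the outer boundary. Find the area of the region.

89.5

Outer boundary:
Apply the shoelace formula: 2A = Σ (x_i·y_{i+1} − x_{i+1}·y_i), indices taken mod 5.
Σ = (-20) + (-98) + (-24) + (-12) + (-34) = -188
Area = |Σ|/2 = 94.
Hole:
Apply the shoelace (surveyor's) formula: 2A = Σ (x_i·y_{i+1} − x_{i+1}·y_i), indices taken mod 4.
Cross-terms: 1, 2, 4, 2  ⇒  Σ = 9
Area = |Σ|/2 = 4.5.
Net area = 94 − 4.5 = 89.5.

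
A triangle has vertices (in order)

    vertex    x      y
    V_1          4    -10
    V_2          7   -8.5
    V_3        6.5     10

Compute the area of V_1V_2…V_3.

Apply the shoelace formula: 2A = Σ (x_i·y_{i+1} − x_{i+1}·y_i), indices taken mod 3.
V_1→V_2: (4)(-8.5) − (7)(-10) = 36
V_2→V_3: (7)(10) − (6.5)(-8.5) = 125.25
V_3→V_1: (6.5)(-10) − (4)(10) = -105
Σ = 56.25
Area = |Σ|/2 = 28.125.

28.125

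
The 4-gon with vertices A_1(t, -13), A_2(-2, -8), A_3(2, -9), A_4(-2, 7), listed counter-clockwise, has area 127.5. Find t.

-15

The doubled signed area Σ (x_i y_{i+1} − x_{i+1} y_i) is linear in t.
With t=0 it equals 30; the coefficient of t is -15 (from the two edges through A_1).
So -15·t + 30 = 2·127.5 = 255 ⇒ t = -15.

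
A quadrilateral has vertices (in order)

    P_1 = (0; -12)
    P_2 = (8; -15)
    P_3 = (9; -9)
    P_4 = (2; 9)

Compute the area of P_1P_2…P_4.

117

Apply the surveyor's formula: 2A = Σ (x_i·y_{i+1} − x_{i+1}·y_i), indices taken mod 4.
Cross-terms: 96, 63, 99, -24  ⇒  Σ = 234
Area = |Σ|/2 = 117.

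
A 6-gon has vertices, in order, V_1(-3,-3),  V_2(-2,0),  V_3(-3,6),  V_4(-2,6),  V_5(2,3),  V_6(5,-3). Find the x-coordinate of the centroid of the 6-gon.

25/87

Apply the shoelace (surveyor's) formula. First the cross-terms c_i = x_i·y_{i+1} − x_{i+1}·y_i:
  -6, -12, -6, -18, -21, -24  ⇒  2A = -87, A = -43.5.
Then Σ (x_i + x_{i+1})·c_i = -75, so x̄ = -75 / (6·(-43.5)) = 25/87.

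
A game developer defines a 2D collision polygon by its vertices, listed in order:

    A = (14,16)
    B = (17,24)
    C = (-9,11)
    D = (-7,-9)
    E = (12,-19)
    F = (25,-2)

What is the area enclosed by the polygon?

Σ = (64) + (403) + (158) + (241) + (451) + (428) = 1745
Area = |Σ|/2 = 872.5.

872.5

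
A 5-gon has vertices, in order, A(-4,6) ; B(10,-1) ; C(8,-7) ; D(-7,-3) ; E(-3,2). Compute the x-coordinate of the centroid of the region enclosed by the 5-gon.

175/96

Apply Gauss's area formula. First the cross-terms c_i = x_i·y_{i+1} − x_{i+1}·y_i:
  -56, -62, -73, -23, -10  ⇒  2A = -224, A = -112.
Then Σ (x_i + x_{i+1})·c_i = -1225, so x̄ = -1225 / (6·(-112)) = 175/96.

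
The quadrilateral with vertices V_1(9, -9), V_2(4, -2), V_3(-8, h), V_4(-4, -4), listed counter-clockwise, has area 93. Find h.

The doubled signed area Σ (x_i y_{i+1} − x_{i+1} y_i) is linear in h.
With h=0 it equals 106; the coefficient of h is 8 (from the two edges through V_3).
So 8·h + 106 = 2·93 = 186 ⇒ h = 10.

10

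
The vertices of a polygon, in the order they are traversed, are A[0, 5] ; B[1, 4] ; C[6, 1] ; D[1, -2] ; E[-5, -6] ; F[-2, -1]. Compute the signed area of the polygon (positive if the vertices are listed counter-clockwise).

-37

Apply Gauss's area formula: 2A = Σ (x_i·y_{i+1} − x_{i+1}·y_i), indices taken mod 6.
Σ = (-5) + (-23) + (-13) + (-16) + (-7) + (-10) = -74
Signed area = Σ/2 = -37 (negative ⇒ clockwise traversal).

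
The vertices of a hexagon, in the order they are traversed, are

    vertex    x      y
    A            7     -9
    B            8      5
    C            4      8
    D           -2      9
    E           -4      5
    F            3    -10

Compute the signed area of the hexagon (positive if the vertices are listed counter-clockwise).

148.5

Apply the shoelace formula: 2A = Σ (x_i·y_{i+1} − x_{i+1}·y_i), indices taken mod 6.
Σ = (107) + (44) + (52) + (26) + (25) + (43) = 297
Signed area = Σ/2 = 148.5 (positive ⇒ counter-clockwise traversal).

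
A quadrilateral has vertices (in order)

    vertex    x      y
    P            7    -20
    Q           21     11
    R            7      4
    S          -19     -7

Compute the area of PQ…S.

Apply the surveyor's formula: 2A = Σ (x_i·y_{i+1} − x_{i+1}·y_i), indices taken mod 4.
Σ = (497) + (7) + (27) + (429) = 960
Area = |Σ|/2 = 480.

480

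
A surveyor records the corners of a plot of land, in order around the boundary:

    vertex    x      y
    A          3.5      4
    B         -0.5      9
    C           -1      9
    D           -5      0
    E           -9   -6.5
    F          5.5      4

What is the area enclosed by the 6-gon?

61.625

Cross-terms: 33.5, 4.5, 45, 32.5, -0.25, 8  ⇒  Σ = 123.25
Area = |Σ|/2 = 61.625.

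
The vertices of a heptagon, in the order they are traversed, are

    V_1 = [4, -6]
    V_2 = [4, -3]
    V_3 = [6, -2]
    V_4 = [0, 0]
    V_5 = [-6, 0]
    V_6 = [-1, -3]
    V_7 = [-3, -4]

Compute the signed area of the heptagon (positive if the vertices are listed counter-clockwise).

34.5

Apply the shoelace formula: 2A = Σ (x_i·y_{i+1} − x_{i+1}·y_i), indices taken mod 7.
Σ = (12) + (10) + (0) + (0) + (18) + (-5) + (34) = 69
Signed area = Σ/2 = 34.5 (positive ⇒ counter-clockwise traversal).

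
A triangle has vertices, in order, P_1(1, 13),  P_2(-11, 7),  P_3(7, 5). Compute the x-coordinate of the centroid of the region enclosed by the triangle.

Apply Gauss's area formula. First the cross-terms c_i = x_i·y_{i+1} − x_{i+1}·y_i:
  150, -104, 86  ⇒  2A = 132, A = 66.
Then Σ (x_i + x_{i+1})·c_i = -396, so x̄ = -396 / (6·66) = -1.

-1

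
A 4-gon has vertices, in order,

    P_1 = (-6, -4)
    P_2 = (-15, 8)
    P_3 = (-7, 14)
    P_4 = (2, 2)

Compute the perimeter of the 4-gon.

|P_1P_2| = √((-9)² + (12)²) = √225 = 15
|P_2P_3| = √((8)² + (6)²) = √100 = 10
|P_3P_4| = √((9)² + (-12)²) = √225 = 15
|P_4P_1| = √((-8)² + (-6)²) = √100 = 10
Perimeter = 15 + 10 + 15 + 10 = 50.

50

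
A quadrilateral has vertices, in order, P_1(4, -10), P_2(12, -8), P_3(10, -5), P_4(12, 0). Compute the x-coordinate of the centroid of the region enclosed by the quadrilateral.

26/3

Apply Gauss's area formula. First the cross-terms c_i = x_i·y_{i+1} − x_{i+1}·y_i:
  88, 20, 60, -120  ⇒  2A = 48, A = 24.
Then Σ (x_i + x_{i+1})·c_i = 1248, so x̄ = 1248 / (6·24) = 26/3.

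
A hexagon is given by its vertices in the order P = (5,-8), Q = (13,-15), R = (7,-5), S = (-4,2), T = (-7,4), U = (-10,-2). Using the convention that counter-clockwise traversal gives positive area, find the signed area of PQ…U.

102.5

Apply the surveyor's formula: 2A = Σ (x_i·y_{i+1} − x_{i+1}·y_i), indices taken mod 6.
P→Q: (5)(-15) − (13)(-8) = 29
Q→R: (13)(-5) − (7)(-15) = 40
R→S: (7)(2) − (-4)(-5) = -6
S→T: (-4)(4) − (-7)(2) = -2
T→U: (-7)(-2) − (-10)(4) = 54
U→P: (-10)(-8) − (5)(-2) = 90
Σ = 205
Signed area = Σ/2 = 102.5 (positive ⇒ counter-clockwise traversal).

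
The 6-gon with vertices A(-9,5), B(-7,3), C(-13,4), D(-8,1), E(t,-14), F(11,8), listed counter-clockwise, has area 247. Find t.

9

Write out the shoelace sum; only the two edges meeting at E involve t:
2·Area = [((-8)·(-14) − t·1) + (t·8 − 11·(-14))] + 165
       = 7·t + 431 = 494
⇒ t = 9.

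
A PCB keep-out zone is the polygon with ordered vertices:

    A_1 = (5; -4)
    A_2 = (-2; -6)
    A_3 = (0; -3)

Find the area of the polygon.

Apply the shoelace formula: 2A = Σ (x_i·y_{i+1} − x_{i+1}·y_i), indices taken mod 3.
Σ = (-38) + (6) + (15) = -17
Area = |Σ|/2 = 8.5.

8.5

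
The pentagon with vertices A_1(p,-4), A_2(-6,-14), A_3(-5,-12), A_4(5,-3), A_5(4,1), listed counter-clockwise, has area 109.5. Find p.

Write out the shoelace sum; only the two edges meeting at A_1 involve p:
2·Area = [(4·(-4) − p·1) + (p·(-14) − (-6)·(-4))] + 94
       = -15·p + 54 = 219
⇒ p = -11.

-11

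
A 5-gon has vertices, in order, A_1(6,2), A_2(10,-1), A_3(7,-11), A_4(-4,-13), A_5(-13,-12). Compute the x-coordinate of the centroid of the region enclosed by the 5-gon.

93/113

Apply the surveyor's formula. First the cross-terms c_i = x_i·y_{i+1} − x_{i+1}·y_i:
  -26, -103, -135, -121, 46  ⇒  2A = -339, A = -169.5.
Then Σ (x_i + x_{i+1})·c_i = -837, so x̄ = -837 / (6·(-169.5)) = 93/113.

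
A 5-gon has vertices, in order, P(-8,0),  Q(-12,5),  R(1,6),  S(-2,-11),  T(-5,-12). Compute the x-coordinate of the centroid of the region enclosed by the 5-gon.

-1037/243

Apply the shoelace (surveyor's) formula. First the cross-terms c_i = x_i·y_{i+1} − x_{i+1}·y_i:
  -40, -77, 1, -31, -96  ⇒  2A = -243, A = -121.5.
Then Σ (x_i + x_{i+1})·c_i = 3111, so x̄ = 3111 / (6·(-121.5)) = -1037/243.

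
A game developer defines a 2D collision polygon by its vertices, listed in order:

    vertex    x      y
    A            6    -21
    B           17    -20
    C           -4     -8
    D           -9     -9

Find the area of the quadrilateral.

A→B: (6)(-20) − (17)(-21) = 237
B→C: (17)(-8) − (-4)(-20) = -216
C→D: (-4)(-9) − (-9)(-8) = -36
D→A: (-9)(-21) − (6)(-9) = 243
Σ = 228
Area = |Σ|/2 = 114.

114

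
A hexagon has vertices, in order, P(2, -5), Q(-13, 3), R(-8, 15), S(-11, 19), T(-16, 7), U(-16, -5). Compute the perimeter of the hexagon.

78

|PQ| = √((-15)² + (8)²) = √289 = 17
|QR| = √((5)² + (12)²) = √169 = 13
|RS| = √((-3)² + (4)²) = √25 = 5
|ST| = √((-5)² + (-12)²) = √169 = 13
|TU| = √((0)² + (-12)²) = √144 = 12
|UP| = √((18)² + (0)²) = √324 = 18
Perimeter = 17 + 13 + 5 + 13 + 12 + 18 = 78.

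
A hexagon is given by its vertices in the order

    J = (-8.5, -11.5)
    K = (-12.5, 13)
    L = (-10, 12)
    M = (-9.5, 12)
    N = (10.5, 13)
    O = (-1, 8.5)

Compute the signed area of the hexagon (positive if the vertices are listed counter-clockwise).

-171.875

Apply the shoelace formula: 2A = Σ (x_i·y_{i+1} − x_{i+1}·y_i), indices taken mod 6.
Cross-terms: -254.25, -20, -6, -249.5, 102.25, 83.75  ⇒  Σ = -343.75
Signed area = Σ/2 = -171.875 (negative ⇒ clockwise traversal).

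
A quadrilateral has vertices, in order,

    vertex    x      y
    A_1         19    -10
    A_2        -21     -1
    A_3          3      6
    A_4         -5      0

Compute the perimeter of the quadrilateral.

102

|A_1A_2| = √((-40)² + (9)²) = √1681 = 41
|A_2A_3| = √((24)² + (7)²) = √625 = 25
|A_3A_4| = √((-8)² + (-6)²) = √100 = 10
|A_4A_1| = √((24)² + (-10)²) = √676 = 26
Perimeter = 41 + 25 + 10 + 26 = 102.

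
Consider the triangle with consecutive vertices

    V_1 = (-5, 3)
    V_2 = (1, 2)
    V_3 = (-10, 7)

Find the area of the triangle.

9.5

Cross-terms: -13, 27, 5  ⇒  Σ = 19
Area = |Σ|/2 = 9.5.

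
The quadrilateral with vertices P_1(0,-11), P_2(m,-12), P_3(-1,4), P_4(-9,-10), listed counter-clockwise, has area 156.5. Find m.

The doubled signed area Σ (x_i y_{i+1} − x_{i+1} y_i) is linear in m.
With m=0 it equals 133; the coefficient of m is 15 (from the two edges through P_2).
So 15·m + 133 = 2·156.5 = 313 ⇒ m = 12.

12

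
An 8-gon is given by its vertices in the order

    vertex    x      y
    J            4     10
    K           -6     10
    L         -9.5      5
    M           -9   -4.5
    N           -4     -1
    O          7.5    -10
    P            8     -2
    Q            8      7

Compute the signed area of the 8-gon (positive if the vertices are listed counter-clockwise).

240.125

Σ = (100) + (65) + (87.75) + (-9) + (47.5) + (65) + (72) + (52) = 480.25
Signed area = Σ/2 = 240.125 (positive ⇒ counter-clockwise traversal).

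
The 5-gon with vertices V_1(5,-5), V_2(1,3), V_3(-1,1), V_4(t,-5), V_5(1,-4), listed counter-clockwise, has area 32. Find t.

-3

Write out the shoelace sum; only the two edges meeting at V_4 involve t:
2·Area = [((-1)·(-5) − t·1) + (t·(-4) − 1·(-5))] + 39
       = -5·t + 49 = 64
⇒ t = -3.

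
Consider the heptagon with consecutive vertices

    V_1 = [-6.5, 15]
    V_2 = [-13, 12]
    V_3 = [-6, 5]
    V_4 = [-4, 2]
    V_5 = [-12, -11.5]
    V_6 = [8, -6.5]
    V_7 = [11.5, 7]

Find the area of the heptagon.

Apply the shoelace (surveyor's) formula: 2A = Σ (x_i·y_{i+1} − x_{i+1}·y_i), indices taken mod 7.
Cross-terms: 117, 7, 8, 70, 170, 130.75, 218  ⇒  Σ = 720.75
Area = |Σ|/2 = 360.375.

360.375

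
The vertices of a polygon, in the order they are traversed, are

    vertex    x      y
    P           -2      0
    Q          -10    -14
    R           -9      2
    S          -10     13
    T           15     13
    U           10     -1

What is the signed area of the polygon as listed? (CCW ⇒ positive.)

P→Q: (-2)(-14) − (-10)(0) = 28
Q→R: (-10)(2) − (-9)(-14) = -146
R→S: (-9)(13) − (-10)(2) = -97
S→T: (-10)(13) − (15)(13) = -325
T→U: (15)(-1) − (10)(13) = -145
U→P: (10)(0) − (-2)(-1) = -2
Σ = -687
Signed area = Σ/2 = -343.5 (negative ⇒ clockwise traversal).

-343.5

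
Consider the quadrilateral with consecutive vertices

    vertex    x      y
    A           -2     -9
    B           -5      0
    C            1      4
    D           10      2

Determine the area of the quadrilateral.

94.5

Σ = (-45) + (-20) + (-38) + (-86) = -189
Area = |Σ|/2 = 94.5.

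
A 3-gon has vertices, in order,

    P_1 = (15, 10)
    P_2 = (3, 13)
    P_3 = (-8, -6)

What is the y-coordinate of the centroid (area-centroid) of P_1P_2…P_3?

17/3

Apply Gauss's area formula. First the cross-terms c_i = x_i·y_{i+1} − x_{i+1}·y_i:
  165, 86, 10  ⇒  2A = 261, A = 130.5.
Then Σ (y_i + y_{i+1})·c_i = 4437, so ȳ = 4437 / (6·130.5) = 17/3.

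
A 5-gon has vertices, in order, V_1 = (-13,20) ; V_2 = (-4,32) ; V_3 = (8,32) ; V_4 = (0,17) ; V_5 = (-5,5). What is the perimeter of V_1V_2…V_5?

74

|V_1V_2| = √((9)² + (12)²) = √225 = 15
|V_2V_3| = √((12)² + (0)²) = √144 = 12
|V_3V_4| = √((-8)² + (-15)²) = √289 = 17
|V_4V_5| = √((-5)² + (-12)²) = √169 = 13
|V_5V_1| = √((-8)² + (15)²) = √289 = 17
Perimeter = 15 + 12 + 17 + 13 + 17 = 74.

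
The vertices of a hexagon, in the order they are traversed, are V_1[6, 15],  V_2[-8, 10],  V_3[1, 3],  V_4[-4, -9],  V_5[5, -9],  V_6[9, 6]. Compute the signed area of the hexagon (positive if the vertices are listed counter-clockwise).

Apply Gauss's area formula: 2A = Σ (x_i·y_{i+1} − x_{i+1}·y_i), indices taken mod 6.
Cross-terms: 180, -34, 3, 81, 111, 99  ⇒  Σ = 440
Signed area = Σ/2 = 220 (positive ⇒ counter-clockwise traversal).

220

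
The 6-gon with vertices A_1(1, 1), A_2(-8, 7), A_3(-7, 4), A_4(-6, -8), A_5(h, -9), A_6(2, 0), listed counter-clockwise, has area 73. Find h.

The doubled signed area Σ (x_i y_{i+1} − x_{i+1} y_i) is linear in h.
With h=0 it equals 186; the coefficient of h is 8 (from the two edges through A_5).
So 8·h + 186 = 2·73 = 146 ⇒ h = -5.

-5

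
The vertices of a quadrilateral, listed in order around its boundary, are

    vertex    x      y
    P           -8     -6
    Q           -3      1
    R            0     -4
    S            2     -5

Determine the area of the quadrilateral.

Apply Gauss's area formula: 2A = Σ (x_i·y_{i+1} − x_{i+1}·y_i), indices taken mod 4.
P→Q: (-8)(1) − (-3)(-6) = -26
Q→R: (-3)(-4) − (0)(1) = 12
R→S: (0)(-5) − (2)(-4) = 8
S→P: (2)(-6) − (-8)(-5) = -52
Σ = -58
Area = |Σ|/2 = 29.

29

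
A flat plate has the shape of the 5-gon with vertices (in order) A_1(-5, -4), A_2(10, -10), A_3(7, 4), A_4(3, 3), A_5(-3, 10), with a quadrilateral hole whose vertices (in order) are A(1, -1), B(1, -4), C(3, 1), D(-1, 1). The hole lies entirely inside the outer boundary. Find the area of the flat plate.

Outer boundary:
A_1→A_2: (-5)(-10) − (10)(-4) = 90
A_2→A_3: (10)(4) − (7)(-10) = 110
A_3→A_4: (7)(3) − (3)(4) = 9
A_4→A_5: (3)(10) − (-3)(3) = 39
A_5→A_1: (-3)(-4) − (-5)(10) = 62
Σ = 310
Area = |Σ|/2 = 155.
Hole:
Apply the shoelace formula: 2A = Σ (x_i·y_{i+1} − x_{i+1}·y_i), indices taken mod 4.
A→B: (1)(-4) − (1)(-1) = -3
B→C: (1)(1) − (3)(-4) = 13
C→D: (3)(1) − (-1)(1) = 4
D→A: (-1)(-1) − (1)(1) = 0
Σ = 14
Area = |Σ|/2 = 7.
Net area = 155 − 7 = 148.

148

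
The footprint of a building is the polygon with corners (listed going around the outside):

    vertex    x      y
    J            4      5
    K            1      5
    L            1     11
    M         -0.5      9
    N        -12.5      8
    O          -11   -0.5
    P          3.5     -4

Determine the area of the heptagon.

Cross-terms: 15, 6, 14.5, 108.5, 94.25, 45.75, 33.5  ⇒  Σ = 317.5
Area = |Σ|/2 = 158.75.

158.75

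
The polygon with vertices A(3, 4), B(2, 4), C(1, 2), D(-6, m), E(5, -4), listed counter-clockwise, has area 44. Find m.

The doubled signed area Σ (x_i y_{i+1} − x_{i+1} y_i) is linear in m.
With m=0 it equals 72; the coefficient of m is -4 (from the two edges through D).
So -4·m + 72 = 2·44 = 88 ⇒ m = -4.

-4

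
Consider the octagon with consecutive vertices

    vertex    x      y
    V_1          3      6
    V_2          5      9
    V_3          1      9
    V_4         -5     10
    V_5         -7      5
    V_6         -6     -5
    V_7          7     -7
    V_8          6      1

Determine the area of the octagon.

Apply the shoelace formula: 2A = Σ (x_i·y_{i+1} − x_{i+1}·y_i), indices taken mod 8.
Cross-terms: -3, 36, 55, 45, 65, 77, 49, 33  ⇒  Σ = 357
Area = |Σ|/2 = 178.5.

178.5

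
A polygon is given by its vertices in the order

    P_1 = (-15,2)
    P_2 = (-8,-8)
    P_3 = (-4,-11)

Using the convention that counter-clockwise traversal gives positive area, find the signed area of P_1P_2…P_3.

Apply Gauss's area formula: 2A = Σ (x_i·y_{i+1} − x_{i+1}·y_i), indices taken mod 3.
Σ = (136) + (56) + (-173) = 19
Signed area = Σ/2 = 9.5 (positive ⇒ counter-clockwise traversal).

9.5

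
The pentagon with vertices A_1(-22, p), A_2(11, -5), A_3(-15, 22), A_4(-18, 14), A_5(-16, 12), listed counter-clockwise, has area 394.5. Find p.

-2

Write out the shoelace sum; only the two edges meeting at A_1 involve p:
2·Area = [((-16)·p − (-22)·12) + ((-22)·(-5) − 11·p)] + 361
       = -27·p + 735 = 789
⇒ p = -2.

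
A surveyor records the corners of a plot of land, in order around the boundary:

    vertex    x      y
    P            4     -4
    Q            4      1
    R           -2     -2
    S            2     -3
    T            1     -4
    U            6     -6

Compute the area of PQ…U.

18.5

Cross-terms: 20, -6, 10, -5, 18, 0  ⇒  Σ = 37
Area = |Σ|/2 = 18.5.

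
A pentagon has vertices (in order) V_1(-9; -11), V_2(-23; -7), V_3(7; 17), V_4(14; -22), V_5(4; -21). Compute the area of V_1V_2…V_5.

681.5

Cross-terms: -190, -342, -392, -206, -233  ⇒  Σ = -1363
Area = |Σ|/2 = 681.5.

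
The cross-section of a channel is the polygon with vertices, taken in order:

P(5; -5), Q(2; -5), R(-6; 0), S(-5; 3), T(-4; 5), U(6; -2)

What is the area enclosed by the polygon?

59

Σ = (-15) + (-30) + (-18) + (-13) + (-22) + (-20) = -118
Area = |Σ|/2 = 59.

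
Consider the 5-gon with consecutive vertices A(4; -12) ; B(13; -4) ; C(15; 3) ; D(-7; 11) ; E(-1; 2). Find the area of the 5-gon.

Cross-terms: 140, 99, 186, -3, 4  ⇒  Σ = 426
Area = |Σ|/2 = 213.

213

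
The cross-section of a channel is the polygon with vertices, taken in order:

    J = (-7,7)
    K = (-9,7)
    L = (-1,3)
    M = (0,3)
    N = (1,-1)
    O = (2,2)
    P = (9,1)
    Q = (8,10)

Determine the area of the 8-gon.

Apply the surveyor's formula: 2A = Σ (x_i·y_{i+1} − x_{i+1}·y_i), indices taken mod 8.
Σ = (14) + (-20) + (-3) + (-3) + (4) + (-16) + (82) + (126) = 184
Area = |Σ|/2 = 92.

92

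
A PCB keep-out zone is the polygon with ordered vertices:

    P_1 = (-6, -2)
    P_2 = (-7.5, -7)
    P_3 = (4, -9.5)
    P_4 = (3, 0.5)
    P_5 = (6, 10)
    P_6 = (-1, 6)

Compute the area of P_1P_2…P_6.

Apply Gauss's area formula: 2A = Σ (x_i·y_{i+1} − x_{i+1}·y_i), indices taken mod 6.
Σ = (27) + (99.25) + (30.5) + (27) + (46) + (38) = 267.75
Area = |Σ|/2 = 133.875.

133.875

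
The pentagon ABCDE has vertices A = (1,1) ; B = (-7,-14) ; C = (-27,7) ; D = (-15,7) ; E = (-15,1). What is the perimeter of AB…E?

|AB| = √((-8)² + (-15)²) = √289 = 17
|BC| = √((-20)² + (21)²) = √841 = 29
|CD| = √((12)² + (0)²) = √144 = 12
|DE| = √((0)² + (-6)²) = √36 = 6
|EA| = √((16)² + (0)²) = √256 = 16
Perimeter = 17 + 29 + 12 + 6 + 16 = 80.

80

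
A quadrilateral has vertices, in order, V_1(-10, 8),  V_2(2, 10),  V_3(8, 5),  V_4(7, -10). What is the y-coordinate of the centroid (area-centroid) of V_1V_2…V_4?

55/23

Apply the surveyor's formula. First the cross-terms c_i = x_i·y_{i+1} − x_{i+1}·y_i:
  -116, -70, -115, -44  ⇒  2A = -345, A = -172.5.
Then Σ (y_i + y_{i+1})·c_i = -2475, so ȳ = -2475 / (6·(-172.5)) = 55/23.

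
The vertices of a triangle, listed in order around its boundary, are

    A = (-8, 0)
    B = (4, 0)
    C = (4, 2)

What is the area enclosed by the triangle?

Σ = (0) + (8) + (16) = 24
Area = |Σ|/2 = 12.

12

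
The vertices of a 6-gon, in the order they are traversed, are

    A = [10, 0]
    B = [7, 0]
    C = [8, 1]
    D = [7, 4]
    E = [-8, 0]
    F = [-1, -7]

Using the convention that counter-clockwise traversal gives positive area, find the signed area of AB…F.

Σ = (0) + (7) + (25) + (32) + (56) + (70) = 190
Signed area = Σ/2 = 95 (positive ⇒ counter-clockwise traversal).

95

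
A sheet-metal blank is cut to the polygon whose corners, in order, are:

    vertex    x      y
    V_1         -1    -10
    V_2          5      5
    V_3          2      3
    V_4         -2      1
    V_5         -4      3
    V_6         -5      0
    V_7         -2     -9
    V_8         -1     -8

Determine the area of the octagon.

Cross-terms: 45, 5, 8, -2, 15, 45, 7, 2  ⇒  Σ = 125
Area = |Σ|/2 = 62.5.

62.5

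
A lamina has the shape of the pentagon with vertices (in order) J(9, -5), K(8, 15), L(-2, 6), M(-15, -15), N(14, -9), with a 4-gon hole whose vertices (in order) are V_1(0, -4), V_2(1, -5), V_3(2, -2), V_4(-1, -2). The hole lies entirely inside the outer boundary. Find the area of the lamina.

359.5

Outer boundary:
Apply the shoelace (surveyor's) formula: 2A = Σ (x_i·y_{i+1} − x_{i+1}·y_i), indices taken mod 5.
J→K: (9)(15) − (8)(-5) = 175
K→L: (8)(6) − (-2)(15) = 78
L→M: (-2)(-15) − (-15)(6) = 120
M→N: (-15)(-9) − (14)(-15) = 345
N→J: (14)(-5) − (9)(-9) = 11
Σ = 729
Area = |Σ|/2 = 364.5.
Hole:
Apply the surveyor's formula: 2A = Σ (x_i·y_{i+1} − x_{i+1}·y_i), indices taken mod 4.
Σ = (4) + (8) + (-6) + (4) = 10
Area = |Σ|/2 = 5.
Net area = 364.5 − 5 = 359.5.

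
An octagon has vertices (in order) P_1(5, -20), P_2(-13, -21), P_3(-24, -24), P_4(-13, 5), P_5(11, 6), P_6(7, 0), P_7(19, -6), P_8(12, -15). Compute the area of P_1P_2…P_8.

792

Apply the shoelace (surveyor's) formula: 2A = Σ (x_i·y_{i+1} − x_{i+1}·y_i), indices taken mod 8.
Σ = (-365) + (-192) + (-432) + (-133) + (-42) + (-42) + (-213) + (-165) = -1584
Area = |Σ|/2 = 792.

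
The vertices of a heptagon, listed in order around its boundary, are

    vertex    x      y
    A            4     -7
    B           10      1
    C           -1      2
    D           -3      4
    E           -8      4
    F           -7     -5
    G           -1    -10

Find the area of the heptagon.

148.5

Apply the shoelace (surveyor's) formula: 2A = Σ (x_i·y_{i+1} − x_{i+1}·y_i), indices taken mod 7.
Cross-terms: 74, 21, 2, 20, 68, 65, 47  ⇒  Σ = 297
Area = |Σ|/2 = 148.5.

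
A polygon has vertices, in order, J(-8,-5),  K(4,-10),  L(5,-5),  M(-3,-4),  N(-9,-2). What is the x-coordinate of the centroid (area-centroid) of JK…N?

Apply the shoelace (surveyor's) formula. First the cross-terms c_i = x_i·y_{i+1} − x_{i+1}·y_i:
  100, 30, -35, -30, 29  ⇒  2A = 94, A = 47.
Then Σ (x_i + x_{i+1})·c_i = -333, so x̄ = -333 / (6·47) = -111/94.

-111/94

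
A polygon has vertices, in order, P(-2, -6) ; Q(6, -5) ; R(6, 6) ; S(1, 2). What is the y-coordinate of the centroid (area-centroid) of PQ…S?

-32/29

Apply the shoelace formula. First the cross-terms c_i = x_i·y_{i+1} − x_{i+1}·y_i:
  46, 66, 6, -2  ⇒  2A = 116, A = 58.
Then Σ (y_i + y_{i+1})·c_i = -384, so ȳ = -384 / (6·58) = -32/29.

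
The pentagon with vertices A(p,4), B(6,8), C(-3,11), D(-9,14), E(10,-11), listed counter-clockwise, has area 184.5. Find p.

13

The doubled signed area Σ (x_i y_{i+1} − x_{i+1} y_i) is linear in p.
With p=0 it equals 122; the coefficient of p is 19 (from the two edges through A).
So 19·p + 122 = 2·184.5 = 369 ⇒ p = 13.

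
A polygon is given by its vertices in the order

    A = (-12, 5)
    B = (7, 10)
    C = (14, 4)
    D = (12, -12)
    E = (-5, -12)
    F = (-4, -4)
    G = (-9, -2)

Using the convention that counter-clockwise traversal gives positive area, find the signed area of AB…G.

Σ = (-155) + (-112) + (-216) + (-204) + (-28) + (-28) + (-69) = -812
Signed area = Σ/2 = -406 (negative ⇒ clockwise traversal).

-406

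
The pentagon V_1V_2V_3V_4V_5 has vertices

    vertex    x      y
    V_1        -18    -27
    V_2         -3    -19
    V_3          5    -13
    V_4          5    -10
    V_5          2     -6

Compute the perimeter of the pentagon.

|V_1V_2| = √((15)² + (8)²) = √289 = 17
|V_2V_3| = √((8)² + (6)²) = √100 = 10
|V_3V_4| = √((0)² + (3)²) = √9 = 3
|V_4V_5| = √((-3)² + (4)²) = √25 = 5
|V_5V_1| = √((-20)² + (-21)²) = √841 = 29
Perimeter = 17 + 10 + 3 + 5 + 29 = 64.

64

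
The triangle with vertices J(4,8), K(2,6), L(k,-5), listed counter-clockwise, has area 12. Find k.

3

The doubled signed area Σ (x_i y_{i+1} − x_{i+1} y_i) is linear in k.
With k=0 it equals 18; the coefficient of k is 2 (from the two edges through L).
So 2·k + 18 = 2·12 = 24 ⇒ k = 3.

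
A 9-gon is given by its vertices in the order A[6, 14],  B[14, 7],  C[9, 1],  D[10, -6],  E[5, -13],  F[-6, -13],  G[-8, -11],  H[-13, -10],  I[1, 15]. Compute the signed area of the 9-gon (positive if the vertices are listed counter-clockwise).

-436

A→B: (6)(7) − (14)(14) = -154
B→C: (14)(1) − (9)(7) = -49
C→D: (9)(-6) − (10)(1) = -64
D→E: (10)(-13) − (5)(-6) = -100
E→F: (5)(-13) − (-6)(-13) = -143
F→G: (-6)(-11) − (-8)(-13) = -38
G→H: (-8)(-10) − (-13)(-11) = -63
H→I: (-13)(15) − (1)(-10) = -185
I→A: (1)(14) − (6)(15) = -76
Σ = -872
Signed area = Σ/2 = -436 (negative ⇒ clockwise traversal).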